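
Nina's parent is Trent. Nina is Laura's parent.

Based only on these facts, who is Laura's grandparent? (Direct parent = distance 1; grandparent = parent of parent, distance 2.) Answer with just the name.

Answer: Trent

Derivation:
Reconstructing the parent chain from the given facts:
  Trent -> Nina -> Laura
(each arrow means 'parent of the next')
Positions in the chain (0 = top):
  position of Trent: 0
  position of Nina: 1
  position of Laura: 2

Laura is at position 2; the grandparent is 2 steps up the chain, i.e. position 0: Trent.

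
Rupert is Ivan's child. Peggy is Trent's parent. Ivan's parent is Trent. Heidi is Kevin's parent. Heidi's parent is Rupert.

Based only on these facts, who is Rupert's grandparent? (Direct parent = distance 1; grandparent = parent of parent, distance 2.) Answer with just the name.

Answer: Trent

Derivation:
Reconstructing the parent chain from the given facts:
  Peggy -> Trent -> Ivan -> Rupert -> Heidi -> Kevin
(each arrow means 'parent of the next')
Positions in the chain (0 = top):
  position of Peggy: 0
  position of Trent: 1
  position of Ivan: 2
  position of Rupert: 3
  position of Heidi: 4
  position of Kevin: 5

Rupert is at position 3; the grandparent is 2 steps up the chain, i.e. position 1: Trent.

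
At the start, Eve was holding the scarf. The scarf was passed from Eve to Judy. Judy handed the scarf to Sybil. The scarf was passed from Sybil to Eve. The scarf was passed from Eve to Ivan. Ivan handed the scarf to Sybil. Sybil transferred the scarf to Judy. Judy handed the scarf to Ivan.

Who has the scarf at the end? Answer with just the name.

Tracking the scarf through each event:
Start: Eve has the scarf.
After event 1: Judy has the scarf.
After event 2: Sybil has the scarf.
After event 3: Eve has the scarf.
After event 4: Ivan has the scarf.
After event 5: Sybil has the scarf.
After event 6: Judy has the scarf.
After event 7: Ivan has the scarf.

Answer: Ivan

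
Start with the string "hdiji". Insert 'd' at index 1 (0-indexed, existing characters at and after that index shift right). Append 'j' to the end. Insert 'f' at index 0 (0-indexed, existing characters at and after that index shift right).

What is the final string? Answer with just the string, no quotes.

Answer: fhddijij

Derivation:
Applying each edit step by step:
Start: "hdiji"
Op 1 (insert 'd' at idx 1): "hdiji" -> "hddiji"
Op 2 (append 'j'): "hddiji" -> "hddijij"
Op 3 (insert 'f' at idx 0): "hddijij" -> "fhddijij"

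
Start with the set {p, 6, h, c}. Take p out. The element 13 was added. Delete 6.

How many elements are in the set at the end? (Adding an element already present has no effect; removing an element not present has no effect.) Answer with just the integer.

Tracking the set through each operation:
Start: {6, c, h, p}
Event 1 (remove p): removed. Set: {6, c, h}
Event 2 (add 13): added. Set: {13, 6, c, h}
Event 3 (remove 6): removed. Set: {13, c, h}

Final set: {13, c, h} (size 3)

Answer: 3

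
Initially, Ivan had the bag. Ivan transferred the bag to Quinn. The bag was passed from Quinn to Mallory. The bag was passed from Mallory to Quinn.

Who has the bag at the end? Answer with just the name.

Answer: Quinn

Derivation:
Tracking the bag through each event:
Start: Ivan has the bag.
After event 1: Quinn has the bag.
After event 2: Mallory has the bag.
After event 3: Quinn has the bag.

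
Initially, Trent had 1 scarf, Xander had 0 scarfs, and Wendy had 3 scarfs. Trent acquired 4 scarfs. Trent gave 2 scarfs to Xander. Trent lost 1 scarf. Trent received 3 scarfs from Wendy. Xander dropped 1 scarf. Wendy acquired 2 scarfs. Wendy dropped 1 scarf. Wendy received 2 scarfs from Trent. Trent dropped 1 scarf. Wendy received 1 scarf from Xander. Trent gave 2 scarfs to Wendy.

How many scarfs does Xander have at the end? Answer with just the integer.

Tracking counts step by step:
Start: Trent=1, Xander=0, Wendy=3
Event 1 (Trent +4): Trent: 1 -> 5. State: Trent=5, Xander=0, Wendy=3
Event 2 (Trent -> Xander, 2): Trent: 5 -> 3, Xander: 0 -> 2. State: Trent=3, Xander=2, Wendy=3
Event 3 (Trent -1): Trent: 3 -> 2. State: Trent=2, Xander=2, Wendy=3
Event 4 (Wendy -> Trent, 3): Wendy: 3 -> 0, Trent: 2 -> 5. State: Trent=5, Xander=2, Wendy=0
Event 5 (Xander -1): Xander: 2 -> 1. State: Trent=5, Xander=1, Wendy=0
Event 6 (Wendy +2): Wendy: 0 -> 2. State: Trent=5, Xander=1, Wendy=2
Event 7 (Wendy -1): Wendy: 2 -> 1. State: Trent=5, Xander=1, Wendy=1
Event 8 (Trent -> Wendy, 2): Trent: 5 -> 3, Wendy: 1 -> 3. State: Trent=3, Xander=1, Wendy=3
Event 9 (Trent -1): Trent: 3 -> 2. State: Trent=2, Xander=1, Wendy=3
Event 10 (Xander -> Wendy, 1): Xander: 1 -> 0, Wendy: 3 -> 4. State: Trent=2, Xander=0, Wendy=4
Event 11 (Trent -> Wendy, 2): Trent: 2 -> 0, Wendy: 4 -> 6. State: Trent=0, Xander=0, Wendy=6

Xander's final count: 0

Answer: 0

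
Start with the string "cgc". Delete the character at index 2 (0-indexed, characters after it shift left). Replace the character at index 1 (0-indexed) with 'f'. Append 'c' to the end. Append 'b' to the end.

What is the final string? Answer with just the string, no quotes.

Applying each edit step by step:
Start: "cgc"
Op 1 (delete idx 2 = 'c'): "cgc" -> "cg"
Op 2 (replace idx 1: 'g' -> 'f'): "cg" -> "cf"
Op 3 (append 'c'): "cf" -> "cfc"
Op 4 (append 'b'): "cfc" -> "cfcb"

Answer: cfcb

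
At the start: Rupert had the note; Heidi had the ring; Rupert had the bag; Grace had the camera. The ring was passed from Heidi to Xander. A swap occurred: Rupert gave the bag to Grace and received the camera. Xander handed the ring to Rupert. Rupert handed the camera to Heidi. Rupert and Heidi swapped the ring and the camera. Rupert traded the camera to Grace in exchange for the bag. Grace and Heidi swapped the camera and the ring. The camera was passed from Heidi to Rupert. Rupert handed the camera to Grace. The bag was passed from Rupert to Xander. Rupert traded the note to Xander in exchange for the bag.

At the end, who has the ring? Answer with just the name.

Answer: Grace

Derivation:
Tracking all object holders:
Start: note:Rupert, ring:Heidi, bag:Rupert, camera:Grace
Event 1 (give ring: Heidi -> Xander). State: note:Rupert, ring:Xander, bag:Rupert, camera:Grace
Event 2 (swap bag<->camera: now bag:Grace, camera:Rupert). State: note:Rupert, ring:Xander, bag:Grace, camera:Rupert
Event 3 (give ring: Xander -> Rupert). State: note:Rupert, ring:Rupert, bag:Grace, camera:Rupert
Event 4 (give camera: Rupert -> Heidi). State: note:Rupert, ring:Rupert, bag:Grace, camera:Heidi
Event 5 (swap ring<->camera: now ring:Heidi, camera:Rupert). State: note:Rupert, ring:Heidi, bag:Grace, camera:Rupert
Event 6 (swap camera<->bag: now camera:Grace, bag:Rupert). State: note:Rupert, ring:Heidi, bag:Rupert, camera:Grace
Event 7 (swap camera<->ring: now camera:Heidi, ring:Grace). State: note:Rupert, ring:Grace, bag:Rupert, camera:Heidi
Event 8 (give camera: Heidi -> Rupert). State: note:Rupert, ring:Grace, bag:Rupert, camera:Rupert
Event 9 (give camera: Rupert -> Grace). State: note:Rupert, ring:Grace, bag:Rupert, camera:Grace
Event 10 (give bag: Rupert -> Xander). State: note:Rupert, ring:Grace, bag:Xander, camera:Grace
Event 11 (swap note<->bag: now note:Xander, bag:Rupert). State: note:Xander, ring:Grace, bag:Rupert, camera:Grace

Final state: note:Xander, ring:Grace, bag:Rupert, camera:Grace
The ring is held by Grace.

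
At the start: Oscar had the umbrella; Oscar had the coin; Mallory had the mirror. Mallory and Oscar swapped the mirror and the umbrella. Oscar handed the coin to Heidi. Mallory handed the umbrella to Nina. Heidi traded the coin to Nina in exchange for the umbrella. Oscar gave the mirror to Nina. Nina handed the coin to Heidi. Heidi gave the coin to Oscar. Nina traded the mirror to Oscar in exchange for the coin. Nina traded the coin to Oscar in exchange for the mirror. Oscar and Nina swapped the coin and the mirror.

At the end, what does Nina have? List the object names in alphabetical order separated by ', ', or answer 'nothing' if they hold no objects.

Answer: coin

Derivation:
Tracking all object holders:
Start: umbrella:Oscar, coin:Oscar, mirror:Mallory
Event 1 (swap mirror<->umbrella: now mirror:Oscar, umbrella:Mallory). State: umbrella:Mallory, coin:Oscar, mirror:Oscar
Event 2 (give coin: Oscar -> Heidi). State: umbrella:Mallory, coin:Heidi, mirror:Oscar
Event 3 (give umbrella: Mallory -> Nina). State: umbrella:Nina, coin:Heidi, mirror:Oscar
Event 4 (swap coin<->umbrella: now coin:Nina, umbrella:Heidi). State: umbrella:Heidi, coin:Nina, mirror:Oscar
Event 5 (give mirror: Oscar -> Nina). State: umbrella:Heidi, coin:Nina, mirror:Nina
Event 6 (give coin: Nina -> Heidi). State: umbrella:Heidi, coin:Heidi, mirror:Nina
Event 7 (give coin: Heidi -> Oscar). State: umbrella:Heidi, coin:Oscar, mirror:Nina
Event 8 (swap mirror<->coin: now mirror:Oscar, coin:Nina). State: umbrella:Heidi, coin:Nina, mirror:Oscar
Event 9 (swap coin<->mirror: now coin:Oscar, mirror:Nina). State: umbrella:Heidi, coin:Oscar, mirror:Nina
Event 10 (swap coin<->mirror: now coin:Nina, mirror:Oscar). State: umbrella:Heidi, coin:Nina, mirror:Oscar

Final state: umbrella:Heidi, coin:Nina, mirror:Oscar
Nina holds: coin.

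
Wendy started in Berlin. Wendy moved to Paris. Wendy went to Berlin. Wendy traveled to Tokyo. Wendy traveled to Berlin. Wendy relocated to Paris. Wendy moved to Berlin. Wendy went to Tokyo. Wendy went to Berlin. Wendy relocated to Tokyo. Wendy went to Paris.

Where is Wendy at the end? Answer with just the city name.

Answer: Paris

Derivation:
Tracking Wendy's location:
Start: Wendy is in Berlin.
After move 1: Berlin -> Paris. Wendy is in Paris.
After move 2: Paris -> Berlin. Wendy is in Berlin.
After move 3: Berlin -> Tokyo. Wendy is in Tokyo.
After move 4: Tokyo -> Berlin. Wendy is in Berlin.
After move 5: Berlin -> Paris. Wendy is in Paris.
After move 6: Paris -> Berlin. Wendy is in Berlin.
After move 7: Berlin -> Tokyo. Wendy is in Tokyo.
After move 8: Tokyo -> Berlin. Wendy is in Berlin.
After move 9: Berlin -> Tokyo. Wendy is in Tokyo.
After move 10: Tokyo -> Paris. Wendy is in Paris.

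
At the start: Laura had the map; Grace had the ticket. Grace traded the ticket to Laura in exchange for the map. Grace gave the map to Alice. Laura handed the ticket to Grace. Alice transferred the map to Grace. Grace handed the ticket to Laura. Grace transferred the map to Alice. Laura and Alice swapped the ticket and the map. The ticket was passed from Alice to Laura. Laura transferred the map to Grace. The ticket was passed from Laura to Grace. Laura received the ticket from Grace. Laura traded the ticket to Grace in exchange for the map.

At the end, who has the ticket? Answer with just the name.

Answer: Grace

Derivation:
Tracking all object holders:
Start: map:Laura, ticket:Grace
Event 1 (swap ticket<->map: now ticket:Laura, map:Grace). State: map:Grace, ticket:Laura
Event 2 (give map: Grace -> Alice). State: map:Alice, ticket:Laura
Event 3 (give ticket: Laura -> Grace). State: map:Alice, ticket:Grace
Event 4 (give map: Alice -> Grace). State: map:Grace, ticket:Grace
Event 5 (give ticket: Grace -> Laura). State: map:Grace, ticket:Laura
Event 6 (give map: Grace -> Alice). State: map:Alice, ticket:Laura
Event 7 (swap ticket<->map: now ticket:Alice, map:Laura). State: map:Laura, ticket:Alice
Event 8 (give ticket: Alice -> Laura). State: map:Laura, ticket:Laura
Event 9 (give map: Laura -> Grace). State: map:Grace, ticket:Laura
Event 10 (give ticket: Laura -> Grace). State: map:Grace, ticket:Grace
Event 11 (give ticket: Grace -> Laura). State: map:Grace, ticket:Laura
Event 12 (swap ticket<->map: now ticket:Grace, map:Laura). State: map:Laura, ticket:Grace

Final state: map:Laura, ticket:Grace
The ticket is held by Grace.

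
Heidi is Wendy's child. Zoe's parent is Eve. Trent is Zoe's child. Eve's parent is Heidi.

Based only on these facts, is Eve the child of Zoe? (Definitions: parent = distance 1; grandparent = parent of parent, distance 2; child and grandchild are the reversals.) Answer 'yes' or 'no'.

Reconstructing the parent chain from the given facts:
  Wendy -> Heidi -> Eve -> Zoe -> Trent
(each arrow means 'parent of the next')
Positions in the chain (0 = top):
  position of Wendy: 0
  position of Heidi: 1
  position of Eve: 2
  position of Zoe: 3
  position of Trent: 4

Eve is at position 2, Zoe is at position 3; signed distance (j - i) = 1.
'child' requires j - i = -1. Actual distance is 1, so the relation does NOT hold.

Answer: no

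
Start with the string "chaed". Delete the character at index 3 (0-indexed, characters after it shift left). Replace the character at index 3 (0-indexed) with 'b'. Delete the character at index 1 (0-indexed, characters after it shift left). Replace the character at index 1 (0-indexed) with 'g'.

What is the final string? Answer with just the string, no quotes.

Answer: cgb

Derivation:
Applying each edit step by step:
Start: "chaed"
Op 1 (delete idx 3 = 'e'): "chaed" -> "chad"
Op 2 (replace idx 3: 'd' -> 'b'): "chad" -> "chab"
Op 3 (delete idx 1 = 'h'): "chab" -> "cab"
Op 4 (replace idx 1: 'a' -> 'g'): "cab" -> "cgb"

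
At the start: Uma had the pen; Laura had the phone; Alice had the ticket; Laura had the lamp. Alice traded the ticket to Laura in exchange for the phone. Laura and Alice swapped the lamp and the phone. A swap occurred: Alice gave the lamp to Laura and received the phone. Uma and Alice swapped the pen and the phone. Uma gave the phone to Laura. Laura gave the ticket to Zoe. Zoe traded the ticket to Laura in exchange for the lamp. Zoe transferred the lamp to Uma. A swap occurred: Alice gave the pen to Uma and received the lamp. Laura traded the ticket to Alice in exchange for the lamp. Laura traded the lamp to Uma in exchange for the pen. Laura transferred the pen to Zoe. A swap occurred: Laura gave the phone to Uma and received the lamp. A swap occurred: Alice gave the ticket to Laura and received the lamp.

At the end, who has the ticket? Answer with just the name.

Tracking all object holders:
Start: pen:Uma, phone:Laura, ticket:Alice, lamp:Laura
Event 1 (swap ticket<->phone: now ticket:Laura, phone:Alice). State: pen:Uma, phone:Alice, ticket:Laura, lamp:Laura
Event 2 (swap lamp<->phone: now lamp:Alice, phone:Laura). State: pen:Uma, phone:Laura, ticket:Laura, lamp:Alice
Event 3 (swap lamp<->phone: now lamp:Laura, phone:Alice). State: pen:Uma, phone:Alice, ticket:Laura, lamp:Laura
Event 4 (swap pen<->phone: now pen:Alice, phone:Uma). State: pen:Alice, phone:Uma, ticket:Laura, lamp:Laura
Event 5 (give phone: Uma -> Laura). State: pen:Alice, phone:Laura, ticket:Laura, lamp:Laura
Event 6 (give ticket: Laura -> Zoe). State: pen:Alice, phone:Laura, ticket:Zoe, lamp:Laura
Event 7 (swap ticket<->lamp: now ticket:Laura, lamp:Zoe). State: pen:Alice, phone:Laura, ticket:Laura, lamp:Zoe
Event 8 (give lamp: Zoe -> Uma). State: pen:Alice, phone:Laura, ticket:Laura, lamp:Uma
Event 9 (swap pen<->lamp: now pen:Uma, lamp:Alice). State: pen:Uma, phone:Laura, ticket:Laura, lamp:Alice
Event 10 (swap ticket<->lamp: now ticket:Alice, lamp:Laura). State: pen:Uma, phone:Laura, ticket:Alice, lamp:Laura
Event 11 (swap lamp<->pen: now lamp:Uma, pen:Laura). State: pen:Laura, phone:Laura, ticket:Alice, lamp:Uma
Event 12 (give pen: Laura -> Zoe). State: pen:Zoe, phone:Laura, ticket:Alice, lamp:Uma
Event 13 (swap phone<->lamp: now phone:Uma, lamp:Laura). State: pen:Zoe, phone:Uma, ticket:Alice, lamp:Laura
Event 14 (swap ticket<->lamp: now ticket:Laura, lamp:Alice). State: pen:Zoe, phone:Uma, ticket:Laura, lamp:Alice

Final state: pen:Zoe, phone:Uma, ticket:Laura, lamp:Alice
The ticket is held by Laura.

Answer: Laura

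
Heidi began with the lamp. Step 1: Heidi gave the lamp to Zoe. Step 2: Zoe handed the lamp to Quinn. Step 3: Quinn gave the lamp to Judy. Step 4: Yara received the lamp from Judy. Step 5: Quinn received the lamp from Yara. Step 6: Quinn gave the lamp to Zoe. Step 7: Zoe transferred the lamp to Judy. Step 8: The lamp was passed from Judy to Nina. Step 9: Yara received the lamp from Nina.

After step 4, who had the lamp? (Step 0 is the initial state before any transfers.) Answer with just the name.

Answer: Yara

Derivation:
Tracking the lamp holder through step 4:
After step 0 (start): Heidi
After step 1: Zoe
After step 2: Quinn
After step 3: Judy
After step 4: Yara

At step 4, the holder is Yara.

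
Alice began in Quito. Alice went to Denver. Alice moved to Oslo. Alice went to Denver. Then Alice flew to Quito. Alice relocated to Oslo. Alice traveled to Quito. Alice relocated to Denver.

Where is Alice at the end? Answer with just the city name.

Tracking Alice's location:
Start: Alice is in Quito.
After move 1: Quito -> Denver. Alice is in Denver.
After move 2: Denver -> Oslo. Alice is in Oslo.
After move 3: Oslo -> Denver. Alice is in Denver.
After move 4: Denver -> Quito. Alice is in Quito.
After move 5: Quito -> Oslo. Alice is in Oslo.
After move 6: Oslo -> Quito. Alice is in Quito.
After move 7: Quito -> Denver. Alice is in Denver.

Answer: Denver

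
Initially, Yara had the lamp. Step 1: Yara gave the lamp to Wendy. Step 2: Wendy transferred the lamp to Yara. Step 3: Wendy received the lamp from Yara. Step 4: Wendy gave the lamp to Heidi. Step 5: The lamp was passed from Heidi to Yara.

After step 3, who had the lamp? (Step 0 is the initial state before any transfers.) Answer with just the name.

Answer: Wendy

Derivation:
Tracking the lamp holder through step 3:
After step 0 (start): Yara
After step 1: Wendy
After step 2: Yara
After step 3: Wendy

At step 3, the holder is Wendy.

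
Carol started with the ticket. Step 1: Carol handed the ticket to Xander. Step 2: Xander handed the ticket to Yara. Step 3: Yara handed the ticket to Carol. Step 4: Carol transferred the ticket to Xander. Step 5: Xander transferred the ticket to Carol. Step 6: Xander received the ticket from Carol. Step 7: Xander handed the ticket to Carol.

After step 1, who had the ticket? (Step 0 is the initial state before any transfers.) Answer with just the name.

Answer: Xander

Derivation:
Tracking the ticket holder through step 1:
After step 0 (start): Carol
After step 1: Xander

At step 1, the holder is Xander.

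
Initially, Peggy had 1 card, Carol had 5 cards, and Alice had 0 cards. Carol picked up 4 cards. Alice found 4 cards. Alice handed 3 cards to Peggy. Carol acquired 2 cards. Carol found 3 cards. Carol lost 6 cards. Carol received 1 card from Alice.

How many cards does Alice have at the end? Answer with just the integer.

Tracking counts step by step:
Start: Peggy=1, Carol=5, Alice=0
Event 1 (Carol +4): Carol: 5 -> 9. State: Peggy=1, Carol=9, Alice=0
Event 2 (Alice +4): Alice: 0 -> 4. State: Peggy=1, Carol=9, Alice=4
Event 3 (Alice -> Peggy, 3): Alice: 4 -> 1, Peggy: 1 -> 4. State: Peggy=4, Carol=9, Alice=1
Event 4 (Carol +2): Carol: 9 -> 11. State: Peggy=4, Carol=11, Alice=1
Event 5 (Carol +3): Carol: 11 -> 14. State: Peggy=4, Carol=14, Alice=1
Event 6 (Carol -6): Carol: 14 -> 8. State: Peggy=4, Carol=8, Alice=1
Event 7 (Alice -> Carol, 1): Alice: 1 -> 0, Carol: 8 -> 9. State: Peggy=4, Carol=9, Alice=0

Alice's final count: 0

Answer: 0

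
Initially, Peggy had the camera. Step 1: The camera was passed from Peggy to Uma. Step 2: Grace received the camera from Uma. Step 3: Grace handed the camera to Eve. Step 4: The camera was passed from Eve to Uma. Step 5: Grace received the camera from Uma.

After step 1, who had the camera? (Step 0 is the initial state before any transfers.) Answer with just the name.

Tracking the camera holder through step 1:
After step 0 (start): Peggy
After step 1: Uma

At step 1, the holder is Uma.

Answer: Uma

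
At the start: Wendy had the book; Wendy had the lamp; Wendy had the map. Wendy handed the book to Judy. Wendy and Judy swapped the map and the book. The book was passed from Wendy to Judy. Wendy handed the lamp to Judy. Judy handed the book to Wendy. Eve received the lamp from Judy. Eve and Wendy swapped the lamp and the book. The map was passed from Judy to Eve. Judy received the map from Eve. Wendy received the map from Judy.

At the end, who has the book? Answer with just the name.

Tracking all object holders:
Start: book:Wendy, lamp:Wendy, map:Wendy
Event 1 (give book: Wendy -> Judy). State: book:Judy, lamp:Wendy, map:Wendy
Event 2 (swap map<->book: now map:Judy, book:Wendy). State: book:Wendy, lamp:Wendy, map:Judy
Event 3 (give book: Wendy -> Judy). State: book:Judy, lamp:Wendy, map:Judy
Event 4 (give lamp: Wendy -> Judy). State: book:Judy, lamp:Judy, map:Judy
Event 5 (give book: Judy -> Wendy). State: book:Wendy, lamp:Judy, map:Judy
Event 6 (give lamp: Judy -> Eve). State: book:Wendy, lamp:Eve, map:Judy
Event 7 (swap lamp<->book: now lamp:Wendy, book:Eve). State: book:Eve, lamp:Wendy, map:Judy
Event 8 (give map: Judy -> Eve). State: book:Eve, lamp:Wendy, map:Eve
Event 9 (give map: Eve -> Judy). State: book:Eve, lamp:Wendy, map:Judy
Event 10 (give map: Judy -> Wendy). State: book:Eve, lamp:Wendy, map:Wendy

Final state: book:Eve, lamp:Wendy, map:Wendy
The book is held by Eve.

Answer: Eve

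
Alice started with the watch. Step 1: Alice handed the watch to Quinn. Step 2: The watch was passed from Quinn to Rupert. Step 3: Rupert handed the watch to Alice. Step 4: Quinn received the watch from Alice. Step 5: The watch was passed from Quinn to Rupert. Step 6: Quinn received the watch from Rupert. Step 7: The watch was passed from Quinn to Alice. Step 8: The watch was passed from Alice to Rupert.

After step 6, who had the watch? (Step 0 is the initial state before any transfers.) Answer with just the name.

Tracking the watch holder through step 6:
After step 0 (start): Alice
After step 1: Quinn
After step 2: Rupert
After step 3: Alice
After step 4: Quinn
After step 5: Rupert
After step 6: Quinn

At step 6, the holder is Quinn.

Answer: Quinn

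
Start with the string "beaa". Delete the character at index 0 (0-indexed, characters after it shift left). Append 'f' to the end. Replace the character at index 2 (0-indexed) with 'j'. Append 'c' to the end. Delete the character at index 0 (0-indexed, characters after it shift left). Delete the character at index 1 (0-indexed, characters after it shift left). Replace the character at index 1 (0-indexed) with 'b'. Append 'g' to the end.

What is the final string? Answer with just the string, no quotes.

Answer: abcg

Derivation:
Applying each edit step by step:
Start: "beaa"
Op 1 (delete idx 0 = 'b'): "beaa" -> "eaa"
Op 2 (append 'f'): "eaa" -> "eaaf"
Op 3 (replace idx 2: 'a' -> 'j'): "eaaf" -> "eajf"
Op 4 (append 'c'): "eajf" -> "eajfc"
Op 5 (delete idx 0 = 'e'): "eajfc" -> "ajfc"
Op 6 (delete idx 1 = 'j'): "ajfc" -> "afc"
Op 7 (replace idx 1: 'f' -> 'b'): "afc" -> "abc"
Op 8 (append 'g'): "abc" -> "abcg"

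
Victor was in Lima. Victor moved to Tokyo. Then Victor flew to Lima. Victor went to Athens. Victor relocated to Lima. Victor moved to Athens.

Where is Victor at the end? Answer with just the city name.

Answer: Athens

Derivation:
Tracking Victor's location:
Start: Victor is in Lima.
After move 1: Lima -> Tokyo. Victor is in Tokyo.
After move 2: Tokyo -> Lima. Victor is in Lima.
After move 3: Lima -> Athens. Victor is in Athens.
After move 4: Athens -> Lima. Victor is in Lima.
After move 5: Lima -> Athens. Victor is in Athens.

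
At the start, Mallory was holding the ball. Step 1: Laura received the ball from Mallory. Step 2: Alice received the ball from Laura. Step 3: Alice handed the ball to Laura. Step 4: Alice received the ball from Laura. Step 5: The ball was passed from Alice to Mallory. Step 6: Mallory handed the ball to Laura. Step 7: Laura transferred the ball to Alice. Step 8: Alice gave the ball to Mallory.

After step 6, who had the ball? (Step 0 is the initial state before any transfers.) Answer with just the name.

Tracking the ball holder through step 6:
After step 0 (start): Mallory
After step 1: Laura
After step 2: Alice
After step 3: Laura
After step 4: Alice
After step 5: Mallory
After step 6: Laura

At step 6, the holder is Laura.

Answer: Laura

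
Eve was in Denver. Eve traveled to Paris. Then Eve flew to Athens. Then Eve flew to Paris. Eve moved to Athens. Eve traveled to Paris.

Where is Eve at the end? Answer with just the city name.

Answer: Paris

Derivation:
Tracking Eve's location:
Start: Eve is in Denver.
After move 1: Denver -> Paris. Eve is in Paris.
After move 2: Paris -> Athens. Eve is in Athens.
After move 3: Athens -> Paris. Eve is in Paris.
After move 4: Paris -> Athens. Eve is in Athens.
After move 5: Athens -> Paris. Eve is in Paris.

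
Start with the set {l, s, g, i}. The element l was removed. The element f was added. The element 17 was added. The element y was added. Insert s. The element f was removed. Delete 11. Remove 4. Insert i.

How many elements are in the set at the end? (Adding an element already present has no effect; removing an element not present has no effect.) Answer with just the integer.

Answer: 5

Derivation:
Tracking the set through each operation:
Start: {g, i, l, s}
Event 1 (remove l): removed. Set: {g, i, s}
Event 2 (add f): added. Set: {f, g, i, s}
Event 3 (add 17): added. Set: {17, f, g, i, s}
Event 4 (add y): added. Set: {17, f, g, i, s, y}
Event 5 (add s): already present, no change. Set: {17, f, g, i, s, y}
Event 6 (remove f): removed. Set: {17, g, i, s, y}
Event 7 (remove 11): not present, no change. Set: {17, g, i, s, y}
Event 8 (remove 4): not present, no change. Set: {17, g, i, s, y}
Event 9 (add i): already present, no change. Set: {17, g, i, s, y}

Final set: {17, g, i, s, y} (size 5)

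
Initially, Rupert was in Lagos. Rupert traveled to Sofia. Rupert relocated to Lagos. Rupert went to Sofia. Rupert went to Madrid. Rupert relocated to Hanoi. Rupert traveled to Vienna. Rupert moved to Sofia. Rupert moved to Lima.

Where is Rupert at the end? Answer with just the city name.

Answer: Lima

Derivation:
Tracking Rupert's location:
Start: Rupert is in Lagos.
After move 1: Lagos -> Sofia. Rupert is in Sofia.
After move 2: Sofia -> Lagos. Rupert is in Lagos.
After move 3: Lagos -> Sofia. Rupert is in Sofia.
After move 4: Sofia -> Madrid. Rupert is in Madrid.
After move 5: Madrid -> Hanoi. Rupert is in Hanoi.
After move 6: Hanoi -> Vienna. Rupert is in Vienna.
After move 7: Vienna -> Sofia. Rupert is in Sofia.
After move 8: Sofia -> Lima. Rupert is in Lima.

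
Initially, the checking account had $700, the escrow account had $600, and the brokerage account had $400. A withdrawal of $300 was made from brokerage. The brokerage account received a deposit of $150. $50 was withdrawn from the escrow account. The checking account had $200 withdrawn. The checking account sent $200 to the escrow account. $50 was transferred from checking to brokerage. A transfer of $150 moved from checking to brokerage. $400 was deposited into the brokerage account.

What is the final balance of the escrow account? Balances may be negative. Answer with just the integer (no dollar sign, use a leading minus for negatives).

Answer: 750

Derivation:
Tracking account balances step by step:
Start: checking=700, escrow=600, brokerage=400
Event 1 (withdraw 300 from brokerage): brokerage: 400 - 300 = 100. Balances: checking=700, escrow=600, brokerage=100
Event 2 (deposit 150 to brokerage): brokerage: 100 + 150 = 250. Balances: checking=700, escrow=600, brokerage=250
Event 3 (withdraw 50 from escrow): escrow: 600 - 50 = 550. Balances: checking=700, escrow=550, brokerage=250
Event 4 (withdraw 200 from checking): checking: 700 - 200 = 500. Balances: checking=500, escrow=550, brokerage=250
Event 5 (transfer 200 checking -> escrow): checking: 500 - 200 = 300, escrow: 550 + 200 = 750. Balances: checking=300, escrow=750, brokerage=250
Event 6 (transfer 50 checking -> brokerage): checking: 300 - 50 = 250, brokerage: 250 + 50 = 300. Balances: checking=250, escrow=750, brokerage=300
Event 7 (transfer 150 checking -> brokerage): checking: 250 - 150 = 100, brokerage: 300 + 150 = 450. Balances: checking=100, escrow=750, brokerage=450
Event 8 (deposit 400 to brokerage): brokerage: 450 + 400 = 850. Balances: checking=100, escrow=750, brokerage=850

Final balance of escrow: 750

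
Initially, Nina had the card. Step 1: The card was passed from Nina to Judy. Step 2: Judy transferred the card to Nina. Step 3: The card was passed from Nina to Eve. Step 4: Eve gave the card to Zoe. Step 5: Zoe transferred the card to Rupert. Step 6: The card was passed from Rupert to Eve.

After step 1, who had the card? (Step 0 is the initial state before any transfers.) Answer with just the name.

Tracking the card holder through step 1:
After step 0 (start): Nina
After step 1: Judy

At step 1, the holder is Judy.

Answer: Judy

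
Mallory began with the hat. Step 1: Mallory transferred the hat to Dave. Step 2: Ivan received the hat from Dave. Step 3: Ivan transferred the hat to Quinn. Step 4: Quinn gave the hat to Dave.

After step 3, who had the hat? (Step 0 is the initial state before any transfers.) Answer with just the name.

Answer: Quinn

Derivation:
Tracking the hat holder through step 3:
After step 0 (start): Mallory
After step 1: Dave
After step 2: Ivan
After step 3: Quinn

At step 3, the holder is Quinn.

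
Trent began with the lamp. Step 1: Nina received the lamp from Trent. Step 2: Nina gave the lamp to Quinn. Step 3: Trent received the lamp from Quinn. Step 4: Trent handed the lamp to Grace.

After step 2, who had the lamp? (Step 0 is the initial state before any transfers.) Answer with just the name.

Tracking the lamp holder through step 2:
After step 0 (start): Trent
After step 1: Nina
After step 2: Quinn

At step 2, the holder is Quinn.

Answer: Quinn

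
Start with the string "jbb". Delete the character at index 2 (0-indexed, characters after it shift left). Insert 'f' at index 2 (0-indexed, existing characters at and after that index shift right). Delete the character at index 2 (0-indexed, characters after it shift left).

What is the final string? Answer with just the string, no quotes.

Applying each edit step by step:
Start: "jbb"
Op 1 (delete idx 2 = 'b'): "jbb" -> "jb"
Op 2 (insert 'f' at idx 2): "jb" -> "jbf"
Op 3 (delete idx 2 = 'f'): "jbf" -> "jb"

Answer: jb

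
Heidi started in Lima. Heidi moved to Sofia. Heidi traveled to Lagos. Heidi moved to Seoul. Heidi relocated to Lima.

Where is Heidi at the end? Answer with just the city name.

Tracking Heidi's location:
Start: Heidi is in Lima.
After move 1: Lima -> Sofia. Heidi is in Sofia.
After move 2: Sofia -> Lagos. Heidi is in Lagos.
After move 3: Lagos -> Seoul. Heidi is in Seoul.
After move 4: Seoul -> Lima. Heidi is in Lima.

Answer: Lima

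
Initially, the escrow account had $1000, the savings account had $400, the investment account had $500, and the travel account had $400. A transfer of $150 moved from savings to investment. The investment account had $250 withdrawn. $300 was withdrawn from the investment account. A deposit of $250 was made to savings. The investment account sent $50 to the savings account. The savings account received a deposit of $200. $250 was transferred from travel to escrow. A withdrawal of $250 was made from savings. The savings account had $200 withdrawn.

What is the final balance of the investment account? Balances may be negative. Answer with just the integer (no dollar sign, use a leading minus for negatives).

Tracking account balances step by step:
Start: escrow=1000, savings=400, investment=500, travel=400
Event 1 (transfer 150 savings -> investment): savings: 400 - 150 = 250, investment: 500 + 150 = 650. Balances: escrow=1000, savings=250, investment=650, travel=400
Event 2 (withdraw 250 from investment): investment: 650 - 250 = 400. Balances: escrow=1000, savings=250, investment=400, travel=400
Event 3 (withdraw 300 from investment): investment: 400 - 300 = 100. Balances: escrow=1000, savings=250, investment=100, travel=400
Event 4 (deposit 250 to savings): savings: 250 + 250 = 500. Balances: escrow=1000, savings=500, investment=100, travel=400
Event 5 (transfer 50 investment -> savings): investment: 100 - 50 = 50, savings: 500 + 50 = 550. Balances: escrow=1000, savings=550, investment=50, travel=400
Event 6 (deposit 200 to savings): savings: 550 + 200 = 750. Balances: escrow=1000, savings=750, investment=50, travel=400
Event 7 (transfer 250 travel -> escrow): travel: 400 - 250 = 150, escrow: 1000 + 250 = 1250. Balances: escrow=1250, savings=750, investment=50, travel=150
Event 8 (withdraw 250 from savings): savings: 750 - 250 = 500. Balances: escrow=1250, savings=500, investment=50, travel=150
Event 9 (withdraw 200 from savings): savings: 500 - 200 = 300. Balances: escrow=1250, savings=300, investment=50, travel=150

Final balance of investment: 50

Answer: 50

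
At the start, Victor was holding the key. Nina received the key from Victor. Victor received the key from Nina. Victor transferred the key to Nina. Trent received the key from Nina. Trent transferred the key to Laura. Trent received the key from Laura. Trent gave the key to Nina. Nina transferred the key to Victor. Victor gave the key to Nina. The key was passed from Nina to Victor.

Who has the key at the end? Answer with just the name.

Tracking the key through each event:
Start: Victor has the key.
After event 1: Nina has the key.
After event 2: Victor has the key.
After event 3: Nina has the key.
After event 4: Trent has the key.
After event 5: Laura has the key.
After event 6: Trent has the key.
After event 7: Nina has the key.
After event 8: Victor has the key.
After event 9: Nina has the key.
After event 10: Victor has the key.

Answer: Victor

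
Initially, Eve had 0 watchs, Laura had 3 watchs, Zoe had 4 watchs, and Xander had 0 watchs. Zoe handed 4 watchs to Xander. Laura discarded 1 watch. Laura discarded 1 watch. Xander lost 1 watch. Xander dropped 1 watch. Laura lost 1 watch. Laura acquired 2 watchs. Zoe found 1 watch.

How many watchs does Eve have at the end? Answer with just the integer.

Answer: 0

Derivation:
Tracking counts step by step:
Start: Eve=0, Laura=3, Zoe=4, Xander=0
Event 1 (Zoe -> Xander, 4): Zoe: 4 -> 0, Xander: 0 -> 4. State: Eve=0, Laura=3, Zoe=0, Xander=4
Event 2 (Laura -1): Laura: 3 -> 2. State: Eve=0, Laura=2, Zoe=0, Xander=4
Event 3 (Laura -1): Laura: 2 -> 1. State: Eve=0, Laura=1, Zoe=0, Xander=4
Event 4 (Xander -1): Xander: 4 -> 3. State: Eve=0, Laura=1, Zoe=0, Xander=3
Event 5 (Xander -1): Xander: 3 -> 2. State: Eve=0, Laura=1, Zoe=0, Xander=2
Event 6 (Laura -1): Laura: 1 -> 0. State: Eve=0, Laura=0, Zoe=0, Xander=2
Event 7 (Laura +2): Laura: 0 -> 2. State: Eve=0, Laura=2, Zoe=0, Xander=2
Event 8 (Zoe +1): Zoe: 0 -> 1. State: Eve=0, Laura=2, Zoe=1, Xander=2

Eve's final count: 0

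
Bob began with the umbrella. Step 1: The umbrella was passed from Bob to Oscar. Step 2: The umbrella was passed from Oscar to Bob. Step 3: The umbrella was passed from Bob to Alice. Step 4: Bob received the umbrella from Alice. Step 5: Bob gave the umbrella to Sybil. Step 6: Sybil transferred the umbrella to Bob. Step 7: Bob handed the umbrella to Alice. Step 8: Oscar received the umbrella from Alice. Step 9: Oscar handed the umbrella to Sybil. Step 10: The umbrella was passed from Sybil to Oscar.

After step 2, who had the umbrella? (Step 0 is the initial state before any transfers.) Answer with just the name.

Answer: Bob

Derivation:
Tracking the umbrella holder through step 2:
After step 0 (start): Bob
After step 1: Oscar
After step 2: Bob

At step 2, the holder is Bob.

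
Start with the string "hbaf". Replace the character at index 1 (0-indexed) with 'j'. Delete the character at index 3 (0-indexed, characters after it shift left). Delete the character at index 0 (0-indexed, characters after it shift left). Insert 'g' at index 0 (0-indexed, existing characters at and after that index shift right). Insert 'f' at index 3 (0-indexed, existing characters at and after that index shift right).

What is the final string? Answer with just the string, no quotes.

Applying each edit step by step:
Start: "hbaf"
Op 1 (replace idx 1: 'b' -> 'j'): "hbaf" -> "hjaf"
Op 2 (delete idx 3 = 'f'): "hjaf" -> "hja"
Op 3 (delete idx 0 = 'h'): "hja" -> "ja"
Op 4 (insert 'g' at idx 0): "ja" -> "gja"
Op 5 (insert 'f' at idx 3): "gja" -> "gjaf"

Answer: gjaf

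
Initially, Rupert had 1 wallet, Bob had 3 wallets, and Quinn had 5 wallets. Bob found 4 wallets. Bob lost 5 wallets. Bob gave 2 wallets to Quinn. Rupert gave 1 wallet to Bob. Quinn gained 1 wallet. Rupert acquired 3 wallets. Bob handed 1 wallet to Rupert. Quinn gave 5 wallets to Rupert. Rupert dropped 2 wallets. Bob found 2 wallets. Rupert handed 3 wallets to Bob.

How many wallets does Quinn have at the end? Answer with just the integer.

Tracking counts step by step:
Start: Rupert=1, Bob=3, Quinn=5
Event 1 (Bob +4): Bob: 3 -> 7. State: Rupert=1, Bob=7, Quinn=5
Event 2 (Bob -5): Bob: 7 -> 2. State: Rupert=1, Bob=2, Quinn=5
Event 3 (Bob -> Quinn, 2): Bob: 2 -> 0, Quinn: 5 -> 7. State: Rupert=1, Bob=0, Quinn=7
Event 4 (Rupert -> Bob, 1): Rupert: 1 -> 0, Bob: 0 -> 1. State: Rupert=0, Bob=1, Quinn=7
Event 5 (Quinn +1): Quinn: 7 -> 8. State: Rupert=0, Bob=1, Quinn=8
Event 6 (Rupert +3): Rupert: 0 -> 3. State: Rupert=3, Bob=1, Quinn=8
Event 7 (Bob -> Rupert, 1): Bob: 1 -> 0, Rupert: 3 -> 4. State: Rupert=4, Bob=0, Quinn=8
Event 8 (Quinn -> Rupert, 5): Quinn: 8 -> 3, Rupert: 4 -> 9. State: Rupert=9, Bob=0, Quinn=3
Event 9 (Rupert -2): Rupert: 9 -> 7. State: Rupert=7, Bob=0, Quinn=3
Event 10 (Bob +2): Bob: 0 -> 2. State: Rupert=7, Bob=2, Quinn=3
Event 11 (Rupert -> Bob, 3): Rupert: 7 -> 4, Bob: 2 -> 5. State: Rupert=4, Bob=5, Quinn=3

Quinn's final count: 3

Answer: 3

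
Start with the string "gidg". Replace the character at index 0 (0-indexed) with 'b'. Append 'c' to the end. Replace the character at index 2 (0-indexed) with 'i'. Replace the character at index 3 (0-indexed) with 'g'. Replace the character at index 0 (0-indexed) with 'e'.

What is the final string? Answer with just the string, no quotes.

Applying each edit step by step:
Start: "gidg"
Op 1 (replace idx 0: 'g' -> 'b'): "gidg" -> "bidg"
Op 2 (append 'c'): "bidg" -> "bidgc"
Op 3 (replace idx 2: 'd' -> 'i'): "bidgc" -> "biigc"
Op 4 (replace idx 3: 'g' -> 'g'): "biigc" -> "biigc"
Op 5 (replace idx 0: 'b' -> 'e'): "biigc" -> "eiigc"

Answer: eiigc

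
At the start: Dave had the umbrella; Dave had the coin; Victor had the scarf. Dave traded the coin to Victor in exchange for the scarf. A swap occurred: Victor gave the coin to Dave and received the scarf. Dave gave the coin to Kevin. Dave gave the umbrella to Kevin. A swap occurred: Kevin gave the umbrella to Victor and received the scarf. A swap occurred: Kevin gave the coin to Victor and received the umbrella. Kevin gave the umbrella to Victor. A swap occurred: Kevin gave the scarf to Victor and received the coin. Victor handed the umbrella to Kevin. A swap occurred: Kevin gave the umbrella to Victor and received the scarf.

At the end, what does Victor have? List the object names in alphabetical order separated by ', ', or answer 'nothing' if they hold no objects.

Answer: umbrella

Derivation:
Tracking all object holders:
Start: umbrella:Dave, coin:Dave, scarf:Victor
Event 1 (swap coin<->scarf: now coin:Victor, scarf:Dave). State: umbrella:Dave, coin:Victor, scarf:Dave
Event 2 (swap coin<->scarf: now coin:Dave, scarf:Victor). State: umbrella:Dave, coin:Dave, scarf:Victor
Event 3 (give coin: Dave -> Kevin). State: umbrella:Dave, coin:Kevin, scarf:Victor
Event 4 (give umbrella: Dave -> Kevin). State: umbrella:Kevin, coin:Kevin, scarf:Victor
Event 5 (swap umbrella<->scarf: now umbrella:Victor, scarf:Kevin). State: umbrella:Victor, coin:Kevin, scarf:Kevin
Event 6 (swap coin<->umbrella: now coin:Victor, umbrella:Kevin). State: umbrella:Kevin, coin:Victor, scarf:Kevin
Event 7 (give umbrella: Kevin -> Victor). State: umbrella:Victor, coin:Victor, scarf:Kevin
Event 8 (swap scarf<->coin: now scarf:Victor, coin:Kevin). State: umbrella:Victor, coin:Kevin, scarf:Victor
Event 9 (give umbrella: Victor -> Kevin). State: umbrella:Kevin, coin:Kevin, scarf:Victor
Event 10 (swap umbrella<->scarf: now umbrella:Victor, scarf:Kevin). State: umbrella:Victor, coin:Kevin, scarf:Kevin

Final state: umbrella:Victor, coin:Kevin, scarf:Kevin
Victor holds: umbrella.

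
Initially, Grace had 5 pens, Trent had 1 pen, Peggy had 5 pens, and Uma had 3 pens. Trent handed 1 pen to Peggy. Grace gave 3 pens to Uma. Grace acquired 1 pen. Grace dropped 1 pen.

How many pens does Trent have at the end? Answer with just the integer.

Tracking counts step by step:
Start: Grace=5, Trent=1, Peggy=5, Uma=3
Event 1 (Trent -> Peggy, 1): Trent: 1 -> 0, Peggy: 5 -> 6. State: Grace=5, Trent=0, Peggy=6, Uma=3
Event 2 (Grace -> Uma, 3): Grace: 5 -> 2, Uma: 3 -> 6. State: Grace=2, Trent=0, Peggy=6, Uma=6
Event 3 (Grace +1): Grace: 2 -> 3. State: Grace=3, Trent=0, Peggy=6, Uma=6
Event 4 (Grace -1): Grace: 3 -> 2. State: Grace=2, Trent=0, Peggy=6, Uma=6

Trent's final count: 0

Answer: 0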